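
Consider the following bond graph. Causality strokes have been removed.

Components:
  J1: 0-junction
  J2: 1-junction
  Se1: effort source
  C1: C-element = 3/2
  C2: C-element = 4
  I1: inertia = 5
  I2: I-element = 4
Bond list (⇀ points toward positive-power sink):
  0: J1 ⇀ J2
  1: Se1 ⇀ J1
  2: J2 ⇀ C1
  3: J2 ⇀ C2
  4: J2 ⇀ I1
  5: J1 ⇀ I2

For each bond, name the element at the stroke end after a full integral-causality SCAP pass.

bond 0 →J2
bond 1 →J1
bond 2 →J2
bond 3 →J2
bond 4 →I1
bond 5 →I2

β1 stroke at J1  (Se1 fixes effort; stroke away)
β0 stroke at J2  (J1: bond 1 brought effort, rest push out)
β5 stroke at I2  (0-jn J1 has e-setter on 1)
β2 stroke at J2  (prefer integral on C1)
β3 stroke at J2  (prefer integral on C2)
β4 stroke at I1  (closing 1-jn rule on J2)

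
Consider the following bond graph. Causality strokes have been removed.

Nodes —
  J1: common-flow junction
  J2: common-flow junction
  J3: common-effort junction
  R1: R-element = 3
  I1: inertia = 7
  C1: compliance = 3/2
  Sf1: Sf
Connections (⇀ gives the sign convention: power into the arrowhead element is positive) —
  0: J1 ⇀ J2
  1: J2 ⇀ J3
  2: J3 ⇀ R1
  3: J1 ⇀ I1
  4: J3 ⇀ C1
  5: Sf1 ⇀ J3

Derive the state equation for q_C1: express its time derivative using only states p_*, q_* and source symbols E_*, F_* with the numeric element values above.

dq_C1/dt = F_Sf1 + p_I1/7 - 2*q_C1/9

#5 stroke→Sf1  (Sf1: flow source, stroke at near end)
#3 stroke→I1  (I1 integral (f out))
#0 stroke→J1  (J1: bond 3 brought flow, rest push out)
#1 stroke→J2  (1-jn J2 has f-setter on 0)
#4 stroke→J3  (C1 outputs effort q/C1)
#2 stroke→R1  (common-e at J3 fixed by 4)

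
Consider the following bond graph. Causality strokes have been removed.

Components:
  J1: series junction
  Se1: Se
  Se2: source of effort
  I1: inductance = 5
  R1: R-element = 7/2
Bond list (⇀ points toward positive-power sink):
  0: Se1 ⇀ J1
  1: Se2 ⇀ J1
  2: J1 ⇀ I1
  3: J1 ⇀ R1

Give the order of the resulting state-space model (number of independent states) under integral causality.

1  (I1 all integral)

#0 stroke at J1  (Se1: effort source, stroke at far end)
#1 stroke at J1  (Se2 (Se) sets effort on bond)
#2 stroke at I1  (I1 outputs flow p/I1)
#3 stroke at J1  (1-jn J1 has f-setter on 2)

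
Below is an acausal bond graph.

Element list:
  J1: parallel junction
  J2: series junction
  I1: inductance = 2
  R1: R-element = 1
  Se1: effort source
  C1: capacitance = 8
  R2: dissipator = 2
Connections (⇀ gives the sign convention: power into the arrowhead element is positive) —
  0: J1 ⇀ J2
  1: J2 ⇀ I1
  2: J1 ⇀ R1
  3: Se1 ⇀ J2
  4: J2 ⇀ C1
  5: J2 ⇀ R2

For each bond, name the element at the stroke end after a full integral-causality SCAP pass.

β3 →J2  (Se1 (Se) sets effort on bond)
β1 →I1  (I1 outputs flow p/I1)
β0 →J2  (J2: bond 1 brought flow, rest push out)
β4 →J2  (J2: bond 1 brought flow, rest push out)
β5 →J2  (common-f at J2 fixed by 1)
β2 →J1  (J1: last free bond brings effort in)

bond 0 stroke→J2
bond 1 stroke→I1
bond 2 stroke→J1
bond 3 stroke→J2
bond 4 stroke→J2
bond 5 stroke→J2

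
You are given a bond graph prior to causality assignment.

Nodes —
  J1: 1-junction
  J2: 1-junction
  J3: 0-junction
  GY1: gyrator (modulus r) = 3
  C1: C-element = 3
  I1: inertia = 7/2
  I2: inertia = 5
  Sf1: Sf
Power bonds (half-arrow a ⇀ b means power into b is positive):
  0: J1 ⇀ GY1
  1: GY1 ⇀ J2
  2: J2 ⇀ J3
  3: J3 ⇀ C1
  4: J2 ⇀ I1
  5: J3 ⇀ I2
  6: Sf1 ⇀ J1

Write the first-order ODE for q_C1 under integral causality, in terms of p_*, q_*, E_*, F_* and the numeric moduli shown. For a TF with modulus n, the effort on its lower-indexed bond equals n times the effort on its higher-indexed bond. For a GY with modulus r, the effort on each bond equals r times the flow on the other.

b6 |Sf1  (Sf1: flow source, stroke at near end)
b0 |J1  (J1 flow already set via bond 6)
b1 |J2  (GY GY1: same side as bond 0)
b3 |J3  (C1: C, integral causality)
b2 |J2  (J3: bond 3 brought effort, rest push out)
b5 |I2  (J3: bond 3 brought effort, rest push out)
b4 |I1  (J2 needs exactly one f-in)

dq_C1/dt = 2*p_I1/7 - p_I2/5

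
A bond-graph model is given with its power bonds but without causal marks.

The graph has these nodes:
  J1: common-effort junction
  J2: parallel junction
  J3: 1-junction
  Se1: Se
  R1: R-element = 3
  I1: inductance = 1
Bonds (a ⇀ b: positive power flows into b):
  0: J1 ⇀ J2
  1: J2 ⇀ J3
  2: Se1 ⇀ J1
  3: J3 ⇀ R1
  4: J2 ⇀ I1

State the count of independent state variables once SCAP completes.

1  (I1 all integral)

β2 |J1  (source Se1 imposes e)
β0 |J2  (J1 effort already set via bond 2)
β1 |J3  (J2: bond 0 brought effort, rest push out)
β4 |I1  (J2 effort already set via bond 0)
β3 |R1  (closing 1-jn rule on J3)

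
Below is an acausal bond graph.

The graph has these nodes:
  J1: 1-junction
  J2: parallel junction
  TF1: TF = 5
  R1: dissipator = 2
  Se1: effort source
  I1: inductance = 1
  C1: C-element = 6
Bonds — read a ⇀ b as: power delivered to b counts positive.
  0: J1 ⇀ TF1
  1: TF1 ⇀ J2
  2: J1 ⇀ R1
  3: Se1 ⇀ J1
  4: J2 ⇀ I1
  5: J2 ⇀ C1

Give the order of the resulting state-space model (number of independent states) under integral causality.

2  (C1, I1 all integral)

b3 →J1  (Se1: effort source, stroke at far end)
b4 →I1  (I1: I, integral causality)
b5 →J2  (C1: C, integral causality)
b1 →TF1  (common-e at J2 fixed by 5)
b0 →J1  (TF1: transformer flips bond 1)
b2 →R1  (J1 needs exactly one f-in)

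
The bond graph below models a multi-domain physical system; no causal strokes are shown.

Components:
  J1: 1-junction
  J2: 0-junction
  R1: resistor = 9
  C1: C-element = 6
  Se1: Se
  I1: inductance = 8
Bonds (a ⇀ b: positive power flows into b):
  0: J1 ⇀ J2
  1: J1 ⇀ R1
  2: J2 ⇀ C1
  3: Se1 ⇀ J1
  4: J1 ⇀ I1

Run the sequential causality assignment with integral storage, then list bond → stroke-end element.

b0 →J1
b1 →J1
b2 →J2
b3 →J1
b4 →I1

β3 stroke→J1  (Se1 (Se) sets effort on bond)
β2 stroke→J2  (C1: C, integral causality)
β0 stroke→J1  (common-e at J2 fixed by 2)
β4 stroke→I1  (prefer integral on I1)
β1 stroke→J1  (1-jn J1 has f-setter on 4)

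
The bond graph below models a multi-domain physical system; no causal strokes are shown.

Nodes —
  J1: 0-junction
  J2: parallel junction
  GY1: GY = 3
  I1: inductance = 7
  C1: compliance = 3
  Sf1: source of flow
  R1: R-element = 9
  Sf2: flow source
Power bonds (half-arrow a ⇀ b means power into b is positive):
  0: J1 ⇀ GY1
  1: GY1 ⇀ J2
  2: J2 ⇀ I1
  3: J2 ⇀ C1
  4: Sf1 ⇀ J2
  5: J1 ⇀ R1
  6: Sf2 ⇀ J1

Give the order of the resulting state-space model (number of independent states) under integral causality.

β4 stroke at Sf1  (Sf1 fixes flow; stroke at Sf1)
β6 stroke at Sf2  (Sf2: flow source, stroke at near end)
β2 stroke at I1  (I1 integral (f out))
β3 stroke at J2  (prefer integral on C1)
β1 stroke at GY1  (common-e at J2 fixed by 3)
β0 stroke at GY1  (GY GY1: same side as bond 1)
β5 stroke at J1  (J1: last free bond brings effort in)

2  (C1, I1 all integral)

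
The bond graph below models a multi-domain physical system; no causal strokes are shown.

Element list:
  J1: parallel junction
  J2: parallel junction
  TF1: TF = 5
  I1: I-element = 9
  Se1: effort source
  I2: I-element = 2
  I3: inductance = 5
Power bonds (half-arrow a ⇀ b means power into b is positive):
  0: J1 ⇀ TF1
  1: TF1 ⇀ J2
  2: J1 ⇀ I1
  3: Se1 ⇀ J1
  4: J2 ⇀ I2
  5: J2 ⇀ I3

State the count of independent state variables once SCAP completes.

3  (I1, I2, I3 all integral)

b3 stroke→J1  (source Se1 imposes e)
b0 stroke→TF1  (0-jn J1 has e-setter on 3)
b2 stroke→I1  (0-jn J1 has e-setter on 3)
b1 stroke→J2  (TF TF1: opposite of bond 0)
b4 stroke→I2  (J2 effort already set via bond 1)
b5 stroke→I3  (common-e at J2 fixed by 1)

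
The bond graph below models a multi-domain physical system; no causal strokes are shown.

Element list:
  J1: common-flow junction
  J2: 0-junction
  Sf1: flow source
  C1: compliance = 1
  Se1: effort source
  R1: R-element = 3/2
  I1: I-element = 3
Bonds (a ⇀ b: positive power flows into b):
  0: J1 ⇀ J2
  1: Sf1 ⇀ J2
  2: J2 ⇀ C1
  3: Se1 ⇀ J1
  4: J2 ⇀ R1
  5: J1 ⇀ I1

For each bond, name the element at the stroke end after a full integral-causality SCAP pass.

bond 1 →Sf1  (Sf1: flow source, stroke at near end)
bond 3 →J1  (Se1 (Se) sets effort on bond)
bond 2 →J2  (C1 integral (e out))
bond 0 →J1  (J2 effort already set via bond 2)
bond 4 →R1  (common-e at J2 fixed by 2)
bond 5 →I1  (only one flow-in slot at J1)

β0 stroke→J1
β1 stroke→Sf1
β2 stroke→J2
β3 stroke→J1
β4 stroke→R1
β5 stroke→I1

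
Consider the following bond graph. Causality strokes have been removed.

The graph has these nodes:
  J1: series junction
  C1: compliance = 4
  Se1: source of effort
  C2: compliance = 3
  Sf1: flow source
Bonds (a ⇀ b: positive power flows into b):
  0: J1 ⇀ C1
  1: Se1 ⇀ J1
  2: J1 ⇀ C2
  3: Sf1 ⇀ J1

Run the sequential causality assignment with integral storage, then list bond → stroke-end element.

β1 |J1  (Se1 fixes effort; stroke away)
β3 |Sf1  (Sf1: flow source, stroke at near end)
β0 |J1  (common-f at J1 fixed by 3)
β2 |J1  (1-jn J1 has f-setter on 3)

bond 0 |J1
bond 1 |J1
bond 2 |J1
bond 3 |Sf1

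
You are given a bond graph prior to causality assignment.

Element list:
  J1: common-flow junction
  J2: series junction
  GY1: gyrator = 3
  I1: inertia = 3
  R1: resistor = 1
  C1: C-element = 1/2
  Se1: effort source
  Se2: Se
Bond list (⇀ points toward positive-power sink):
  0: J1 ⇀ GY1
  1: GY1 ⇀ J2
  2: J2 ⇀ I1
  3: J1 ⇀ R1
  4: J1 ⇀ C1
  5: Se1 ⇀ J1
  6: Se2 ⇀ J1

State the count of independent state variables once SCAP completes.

#5 stroke at J1  (Se1 (Se) sets effort on bond)
#6 stroke at J1  (Se2 fixes effort; stroke away)
#2 stroke at I1  (I1: I, integral causality)
#1 stroke at J2  (1-jn J2 has f-setter on 2)
#0 stroke at J1  (GY1: gyrator matches bond 1)
#4 stroke at J1  (C1: C, integral causality)
#3 stroke at R1  (J1: last free bond brings flow in)

2  (C1, I1 all integral)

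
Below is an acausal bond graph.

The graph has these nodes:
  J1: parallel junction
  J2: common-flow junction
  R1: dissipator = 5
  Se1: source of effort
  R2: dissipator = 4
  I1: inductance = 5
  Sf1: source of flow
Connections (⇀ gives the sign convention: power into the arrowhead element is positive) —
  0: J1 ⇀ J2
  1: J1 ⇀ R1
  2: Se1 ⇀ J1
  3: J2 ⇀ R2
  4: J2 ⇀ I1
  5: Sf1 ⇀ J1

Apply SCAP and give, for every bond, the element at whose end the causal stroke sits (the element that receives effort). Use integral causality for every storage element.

β2 stroke→J1  (Se1 fixes effort; stroke away)
β5 stroke→Sf1  (source Sf1 imposes f)
β0 stroke→J2  (J1: bond 2 brought effort, rest push out)
β1 stroke→R1  (0-jn J1 has e-setter on 2)
β4 stroke→I1  (prefer integral on I1)
β3 stroke→J2  (1-jn J2 has f-setter on 4)

bond 0 stroke at J2
bond 1 stroke at R1
bond 2 stroke at J1
bond 3 stroke at J2
bond 4 stroke at I1
bond 5 stroke at Sf1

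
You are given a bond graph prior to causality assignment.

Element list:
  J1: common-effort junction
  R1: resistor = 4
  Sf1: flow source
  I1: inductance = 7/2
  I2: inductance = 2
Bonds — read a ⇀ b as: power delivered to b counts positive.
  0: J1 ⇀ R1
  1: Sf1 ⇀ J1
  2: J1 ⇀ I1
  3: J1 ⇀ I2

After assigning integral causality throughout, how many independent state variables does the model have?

#1 |Sf1  (Sf1 fixes flow; stroke at Sf1)
#2 |I1  (I1: I, integral causality)
#3 |I2  (I2 outputs flow p/I2)
#0 |J1  (only one effort-in slot at J1)

2  (I1, I2 all integral)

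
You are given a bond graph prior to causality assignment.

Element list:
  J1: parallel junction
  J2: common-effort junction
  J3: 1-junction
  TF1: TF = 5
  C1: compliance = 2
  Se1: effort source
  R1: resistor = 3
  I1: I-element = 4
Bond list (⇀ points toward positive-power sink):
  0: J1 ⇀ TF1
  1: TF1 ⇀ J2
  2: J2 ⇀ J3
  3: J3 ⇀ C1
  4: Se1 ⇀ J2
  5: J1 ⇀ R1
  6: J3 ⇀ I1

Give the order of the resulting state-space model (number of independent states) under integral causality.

β4 stroke→J2  (Se1 (Se) sets effort on bond)
β1 stroke→TF1  (J2: bond 4 brought effort, rest push out)
β2 stroke→J3  (0-jn J2 has e-setter on 4)
β0 stroke→J1  (TF1 one-in-one-out from 1)
β5 stroke→R1  (common-e at J1 fixed by 0)
β3 stroke→J3  (prefer integral on C1)
β6 stroke→I1  (J3 needs exactly one f-in)

2  (C1, I1 all integral)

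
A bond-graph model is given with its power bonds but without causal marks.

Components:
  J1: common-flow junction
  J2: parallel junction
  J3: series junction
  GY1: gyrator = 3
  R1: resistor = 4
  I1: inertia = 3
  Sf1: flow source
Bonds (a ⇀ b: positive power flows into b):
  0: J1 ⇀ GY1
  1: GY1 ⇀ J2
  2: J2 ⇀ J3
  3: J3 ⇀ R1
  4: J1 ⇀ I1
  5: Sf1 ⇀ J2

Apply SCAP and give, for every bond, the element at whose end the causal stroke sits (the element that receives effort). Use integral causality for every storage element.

#0 |J1
#1 |J2
#2 |J3
#3 |R1
#4 |I1
#5 |Sf1

β5 stroke→Sf1  (source Sf1 imposes f)
β4 stroke→I1  (I1: I, integral causality)
β0 stroke→J1  (J1 flow already set via bond 4)
β1 stroke→J2  (GY GY1: same side as bond 0)
β2 stroke→J3  (0-jn J2 has e-setter on 1)
β3 stroke→R1  (closing 1-jn rule on J3)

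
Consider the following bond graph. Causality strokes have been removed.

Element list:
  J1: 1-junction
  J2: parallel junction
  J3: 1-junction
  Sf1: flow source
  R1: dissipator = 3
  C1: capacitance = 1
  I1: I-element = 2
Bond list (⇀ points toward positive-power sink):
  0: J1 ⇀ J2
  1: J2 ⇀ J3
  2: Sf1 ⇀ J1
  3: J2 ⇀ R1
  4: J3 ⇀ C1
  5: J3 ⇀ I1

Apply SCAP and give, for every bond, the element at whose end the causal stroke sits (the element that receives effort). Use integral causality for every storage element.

bond 0 →J1
bond 1 →J3
bond 2 →Sf1
bond 3 →J2
bond 4 →J3
bond 5 →I1

bond 2 |Sf1  (Sf1 fixes flow; stroke at Sf1)
bond 0 |J1  (1-jn J1 has f-setter on 2)
bond 4 |J3  (C1 integral (e out))
bond 5 |I1  (I1: I, integral causality)
bond 1 |J3  (J3: bond 5 brought flow, rest push out)
bond 3 |J2  (J2 needs exactly one e-in)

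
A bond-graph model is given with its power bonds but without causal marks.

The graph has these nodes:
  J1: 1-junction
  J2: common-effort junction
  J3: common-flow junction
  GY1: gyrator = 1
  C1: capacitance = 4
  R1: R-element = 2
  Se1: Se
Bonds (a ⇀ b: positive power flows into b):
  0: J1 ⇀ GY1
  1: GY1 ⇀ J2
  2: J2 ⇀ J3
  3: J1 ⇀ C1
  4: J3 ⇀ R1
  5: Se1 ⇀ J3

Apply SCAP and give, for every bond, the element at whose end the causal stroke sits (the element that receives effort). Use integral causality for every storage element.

bond 0 stroke at GY1
bond 1 stroke at GY1
bond 2 stroke at J2
bond 3 stroke at J1
bond 4 stroke at J3
bond 5 stroke at J3

bond 5 stroke at J3  (Se1: effort source, stroke at far end)
bond 3 stroke at J1  (C1 integral (e out))
bond 0 stroke at GY1  (J1: last free bond brings flow in)
bond 1 stroke at GY1  (GY1: gyrator matches bond 0)
bond 2 stroke at J2  (closing 0-jn rule on J2)
bond 4 stroke at J3  (J3 flow already set via bond 2)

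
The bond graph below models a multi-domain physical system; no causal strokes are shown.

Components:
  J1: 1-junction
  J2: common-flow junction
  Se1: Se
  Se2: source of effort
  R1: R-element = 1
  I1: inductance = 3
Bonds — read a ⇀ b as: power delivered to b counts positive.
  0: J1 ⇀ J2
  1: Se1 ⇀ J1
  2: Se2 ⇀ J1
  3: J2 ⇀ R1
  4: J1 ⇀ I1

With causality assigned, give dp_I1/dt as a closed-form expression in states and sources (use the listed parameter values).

β1 |J1  (Se1: effort source, stroke at far end)
β2 |J1  (source Se2 imposes e)
β4 |I1  (I1 outputs flow p/I1)
β0 |J1  (common-f at J1 fixed by 4)
β3 |J2  (J2: bond 0 brought flow, rest push out)

dp_I1/dt = E_Se1 + E_Se2 - p_I1/3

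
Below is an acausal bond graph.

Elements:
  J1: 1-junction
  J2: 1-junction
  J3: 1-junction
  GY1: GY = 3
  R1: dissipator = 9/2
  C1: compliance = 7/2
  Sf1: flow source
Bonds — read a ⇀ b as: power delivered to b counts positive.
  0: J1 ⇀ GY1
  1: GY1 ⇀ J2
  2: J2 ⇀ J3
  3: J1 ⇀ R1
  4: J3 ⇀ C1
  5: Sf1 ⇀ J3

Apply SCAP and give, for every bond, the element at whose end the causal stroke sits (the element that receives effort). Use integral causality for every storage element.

β5 stroke at Sf1  (Sf1 (Sf) sets flow on bond)
β2 stroke at J3  (J3 flow already set via bond 5)
β4 stroke at J3  (1-jn J3 has f-setter on 5)
β1 stroke at J2  (J2: bond 2 brought flow, rest push out)
β0 stroke at J1  (GY1 both-in/both-out from 1)
β3 stroke at R1  (closing 1-jn rule on J1)

bond 0 stroke at J1
bond 1 stroke at J2
bond 2 stroke at J3
bond 3 stroke at R1
bond 4 stroke at J3
bond 5 stroke at Sf1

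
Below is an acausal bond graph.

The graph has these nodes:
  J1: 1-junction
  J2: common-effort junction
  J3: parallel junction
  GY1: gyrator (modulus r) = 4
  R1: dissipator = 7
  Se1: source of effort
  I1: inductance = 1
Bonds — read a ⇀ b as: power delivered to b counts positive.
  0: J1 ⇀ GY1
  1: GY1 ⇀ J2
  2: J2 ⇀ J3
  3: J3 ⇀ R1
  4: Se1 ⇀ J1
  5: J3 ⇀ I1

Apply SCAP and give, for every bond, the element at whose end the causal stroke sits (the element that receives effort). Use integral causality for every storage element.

bond 0 |GY1
bond 1 |GY1
bond 2 |J2
bond 3 |J3
bond 4 |J1
bond 5 |I1

b4 |J1  (Se1: effort source, stroke at far end)
b0 |GY1  (J1 needs exactly one f-in)
b1 |GY1  (GY GY1: same side as bond 0)
b2 |J2  (closing 0-jn rule on J2)
b5 |I1  (I1 outputs flow p/I1)
b3 |J3  (J3: last free bond brings effort in)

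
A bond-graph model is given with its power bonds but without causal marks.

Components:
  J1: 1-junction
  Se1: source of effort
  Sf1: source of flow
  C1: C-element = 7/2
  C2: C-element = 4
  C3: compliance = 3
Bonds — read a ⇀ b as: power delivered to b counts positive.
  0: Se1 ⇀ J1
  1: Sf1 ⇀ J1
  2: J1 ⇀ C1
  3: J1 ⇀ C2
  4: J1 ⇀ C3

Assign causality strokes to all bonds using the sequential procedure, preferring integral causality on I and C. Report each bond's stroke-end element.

b0 stroke at J1
b1 stroke at Sf1
b2 stroke at J1
b3 stroke at J1
b4 stroke at J1

bond 0 |J1  (source Se1 imposes e)
bond 1 |Sf1  (Sf1 (Sf) sets flow on bond)
bond 2 |J1  (1-jn J1 has f-setter on 1)
bond 3 |J1  (1-jn J1 has f-setter on 1)
bond 4 |J1  (J1: bond 1 brought flow, rest push out)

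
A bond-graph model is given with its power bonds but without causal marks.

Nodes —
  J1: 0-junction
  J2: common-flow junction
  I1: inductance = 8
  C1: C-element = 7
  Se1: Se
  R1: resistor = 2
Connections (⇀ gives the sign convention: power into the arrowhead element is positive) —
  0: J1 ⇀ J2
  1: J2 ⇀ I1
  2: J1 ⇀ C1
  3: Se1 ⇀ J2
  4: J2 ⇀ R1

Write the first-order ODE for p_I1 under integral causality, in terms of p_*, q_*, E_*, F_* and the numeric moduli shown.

dp_I1/dt = E_Se1 - p_I1/4 + q_C1/7

#3 →J2  (source Se1 imposes e)
#1 →I1  (I1 outputs flow p/I1)
#0 →J2  (J2: bond 1 brought flow, rest push out)
#4 →J2  (J2 flow already set via bond 1)
#2 →J1  (J1 needs exactly one e-in)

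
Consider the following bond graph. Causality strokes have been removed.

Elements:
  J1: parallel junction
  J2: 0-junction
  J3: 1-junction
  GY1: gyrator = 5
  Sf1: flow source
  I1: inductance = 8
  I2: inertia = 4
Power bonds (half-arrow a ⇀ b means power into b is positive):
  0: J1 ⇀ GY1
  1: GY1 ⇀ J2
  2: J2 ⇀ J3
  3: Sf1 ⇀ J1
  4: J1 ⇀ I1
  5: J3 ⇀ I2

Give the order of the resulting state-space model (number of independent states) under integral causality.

2  (I1, I2 all integral)

bond 3 |Sf1  (source Sf1 imposes f)
bond 4 |I1  (I1 integral (f out))
bond 0 |J1  (only one effort-in slot at J1)
bond 1 |J2  (through GY1, causality inverts; strokes same side of GY1)
bond 2 |J3  (J2 effort already set via bond 1)
bond 5 |I2  (only one flow-in slot at J3)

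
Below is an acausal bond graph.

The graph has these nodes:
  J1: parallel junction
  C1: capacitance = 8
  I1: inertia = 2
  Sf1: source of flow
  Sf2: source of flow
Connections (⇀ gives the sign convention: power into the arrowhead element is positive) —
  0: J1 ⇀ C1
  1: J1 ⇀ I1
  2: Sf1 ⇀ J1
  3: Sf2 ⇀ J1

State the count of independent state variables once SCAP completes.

b2 →Sf1  (Sf1: flow source, stroke at near end)
b3 →Sf2  (source Sf2 imposes f)
b0 →J1  (prefer integral on C1)
b1 →I1  (common-e at J1 fixed by 0)

2  (C1, I1 all integral)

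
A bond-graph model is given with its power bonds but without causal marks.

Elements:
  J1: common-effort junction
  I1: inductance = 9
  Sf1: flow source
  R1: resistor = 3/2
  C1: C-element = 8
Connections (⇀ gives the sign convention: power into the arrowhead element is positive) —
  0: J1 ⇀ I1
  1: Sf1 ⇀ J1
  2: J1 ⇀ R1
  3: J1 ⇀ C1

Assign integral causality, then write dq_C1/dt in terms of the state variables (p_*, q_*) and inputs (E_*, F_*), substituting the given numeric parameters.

dq_C1/dt = F_Sf1 - p_I1/9 - q_C1/12

β1 →Sf1  (Sf1: flow source, stroke at near end)
β0 →I1  (I1 integral (f out))
β3 →J1  (C1: C, integral causality)
β2 →R1  (0-jn J1 has e-setter on 3)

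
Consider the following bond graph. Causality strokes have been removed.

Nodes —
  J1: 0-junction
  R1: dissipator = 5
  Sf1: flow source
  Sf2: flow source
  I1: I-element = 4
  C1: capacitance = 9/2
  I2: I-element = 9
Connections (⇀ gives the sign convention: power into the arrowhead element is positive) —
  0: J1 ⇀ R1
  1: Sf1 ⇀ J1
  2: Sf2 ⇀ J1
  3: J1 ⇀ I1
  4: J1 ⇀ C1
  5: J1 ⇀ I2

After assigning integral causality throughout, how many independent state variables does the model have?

#1 stroke→Sf1  (source Sf1 imposes f)
#2 stroke→Sf2  (source Sf2 imposes f)
#3 stroke→I1  (I1: I, integral causality)
#4 stroke→J1  (C1 integral (e out))
#0 stroke→R1  (0-jn J1 has e-setter on 4)
#5 stroke→I2  (common-e at J1 fixed by 4)

3  (C1, I1, I2 all integral)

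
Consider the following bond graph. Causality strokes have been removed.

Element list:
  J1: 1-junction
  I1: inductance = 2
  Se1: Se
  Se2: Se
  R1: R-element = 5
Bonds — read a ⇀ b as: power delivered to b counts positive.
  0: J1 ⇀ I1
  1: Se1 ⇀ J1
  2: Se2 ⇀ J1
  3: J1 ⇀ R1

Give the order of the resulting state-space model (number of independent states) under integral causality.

1  (I1 all integral)

bond 1 |J1  (Se1 (Se) sets effort on bond)
bond 2 |J1  (Se2 fixes effort; stroke away)
bond 0 |I1  (I1: I, integral causality)
bond 3 |J1  (1-jn J1 has f-setter on 0)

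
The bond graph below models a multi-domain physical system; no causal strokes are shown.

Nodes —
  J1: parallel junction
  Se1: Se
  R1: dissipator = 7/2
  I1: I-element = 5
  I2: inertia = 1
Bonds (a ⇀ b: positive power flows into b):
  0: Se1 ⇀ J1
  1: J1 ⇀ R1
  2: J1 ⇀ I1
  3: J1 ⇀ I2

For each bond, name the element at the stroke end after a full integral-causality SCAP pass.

b0 →J1  (Se1 (Se) sets effort on bond)
b1 →R1  (common-e at J1 fixed by 0)
b2 →I1  (J1: bond 0 brought effort, rest push out)
b3 →I2  (common-e at J1 fixed by 0)

b0 stroke→J1
b1 stroke→R1
b2 stroke→I1
b3 stroke→I2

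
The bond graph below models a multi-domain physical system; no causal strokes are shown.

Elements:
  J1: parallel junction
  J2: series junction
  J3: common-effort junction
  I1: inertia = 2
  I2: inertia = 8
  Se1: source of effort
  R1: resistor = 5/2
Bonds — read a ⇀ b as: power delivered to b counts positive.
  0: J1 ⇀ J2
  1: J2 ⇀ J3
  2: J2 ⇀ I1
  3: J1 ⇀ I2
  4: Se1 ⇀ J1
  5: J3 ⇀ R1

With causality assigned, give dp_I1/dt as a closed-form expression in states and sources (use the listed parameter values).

β4 |J1  (Se1 fixes effort; stroke away)
β0 |J2  (common-e at J1 fixed by 4)
β3 |I2  (J1 effort already set via bond 4)
β2 |I1  (I1 outputs flow p/I1)
β1 |J2  (J2 flow already set via bond 2)
β5 |J3  (J3: last free bond brings effort in)

dp_I1/dt = E_Se1 - 5*p_I1/4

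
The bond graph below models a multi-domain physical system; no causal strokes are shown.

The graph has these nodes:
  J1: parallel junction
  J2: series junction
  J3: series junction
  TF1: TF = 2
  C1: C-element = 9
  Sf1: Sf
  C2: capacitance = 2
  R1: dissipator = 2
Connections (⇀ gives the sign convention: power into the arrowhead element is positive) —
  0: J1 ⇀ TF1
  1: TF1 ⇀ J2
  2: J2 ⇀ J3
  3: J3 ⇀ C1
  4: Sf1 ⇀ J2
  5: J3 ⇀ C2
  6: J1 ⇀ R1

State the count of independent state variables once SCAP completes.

b4 stroke→Sf1  (Sf1 (Sf) sets flow on bond)
b1 stroke→J2  (1-jn J2 has f-setter on 4)
b2 stroke→J2  (J2 flow already set via bond 4)
b3 stroke→J3  (J3 flow already set via bond 2)
b5 stroke→J3  (1-jn J3 has f-setter on 2)
b0 stroke→TF1  (TF1: transformer flips bond 1)
b6 stroke→J1  (J1: last free bond brings effort in)

2  (C1, C2 all integral)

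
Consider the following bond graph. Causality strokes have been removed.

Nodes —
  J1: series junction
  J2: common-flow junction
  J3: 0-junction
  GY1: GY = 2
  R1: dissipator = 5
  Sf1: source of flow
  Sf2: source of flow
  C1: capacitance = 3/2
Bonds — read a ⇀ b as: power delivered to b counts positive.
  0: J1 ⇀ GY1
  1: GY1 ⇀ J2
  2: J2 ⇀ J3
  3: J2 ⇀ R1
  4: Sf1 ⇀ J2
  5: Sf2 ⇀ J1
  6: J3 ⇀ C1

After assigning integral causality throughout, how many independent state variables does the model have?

b4 →Sf1  (Sf1 fixes flow; stroke at Sf1)
b5 →Sf2  (Sf2 (Sf) sets flow on bond)
b0 →J1  (common-f at J1 fixed by 5)
b1 →J2  (1-jn J2 has f-setter on 4)
b2 →J2  (1-jn J2 has f-setter on 4)
b3 →J2  (common-f at J2 fixed by 4)
b6 →J3  (closing 0-jn rule on J3)

1  (C1 all integral)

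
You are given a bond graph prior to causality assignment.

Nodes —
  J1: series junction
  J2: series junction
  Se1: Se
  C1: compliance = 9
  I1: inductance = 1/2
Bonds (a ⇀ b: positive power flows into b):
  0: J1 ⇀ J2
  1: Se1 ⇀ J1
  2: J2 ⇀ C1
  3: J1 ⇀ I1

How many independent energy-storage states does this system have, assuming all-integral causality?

2  (C1, I1 all integral)

β1 |J1  (Se1 (Se) sets effort on bond)
β2 |J2  (C1: C, integral causality)
β0 |J1  (J2 needs exactly one f-in)
β3 |I1  (closing 1-jn rule on J1)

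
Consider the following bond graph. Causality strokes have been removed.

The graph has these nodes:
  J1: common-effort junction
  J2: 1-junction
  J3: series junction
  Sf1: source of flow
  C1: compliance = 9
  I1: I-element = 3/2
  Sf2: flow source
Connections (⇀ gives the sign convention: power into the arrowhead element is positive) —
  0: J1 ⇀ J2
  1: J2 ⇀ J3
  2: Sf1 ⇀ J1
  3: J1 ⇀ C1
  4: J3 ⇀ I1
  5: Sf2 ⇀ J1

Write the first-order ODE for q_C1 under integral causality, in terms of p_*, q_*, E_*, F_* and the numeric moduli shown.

bond 2 stroke→Sf1  (Sf1: flow source, stroke at near end)
bond 5 stroke→Sf2  (Sf2: flow source, stroke at near end)
bond 3 stroke→J1  (C1 outputs effort q/C1)
bond 0 stroke→J2  (common-e at J1 fixed by 3)
bond 1 stroke→J3  (J2: last free bond brings flow in)
bond 4 stroke→I1  (only one flow-in slot at J3)

dq_C1/dt = F_Sf1 + F_Sf2 - 2*p_I1/3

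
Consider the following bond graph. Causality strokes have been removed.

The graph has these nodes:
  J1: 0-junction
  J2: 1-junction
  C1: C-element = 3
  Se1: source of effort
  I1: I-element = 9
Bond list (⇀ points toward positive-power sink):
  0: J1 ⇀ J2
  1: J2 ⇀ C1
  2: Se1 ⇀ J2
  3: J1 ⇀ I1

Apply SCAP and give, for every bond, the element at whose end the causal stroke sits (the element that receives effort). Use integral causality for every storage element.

bond 2 |J2  (source Se1 imposes e)
bond 1 |J2  (C1 integral (e out))
bond 0 |J1  (only one flow-in slot at J2)
bond 3 |I1  (J1 effort already set via bond 0)

#0 stroke→J1
#1 stroke→J2
#2 stroke→J2
#3 stroke→I1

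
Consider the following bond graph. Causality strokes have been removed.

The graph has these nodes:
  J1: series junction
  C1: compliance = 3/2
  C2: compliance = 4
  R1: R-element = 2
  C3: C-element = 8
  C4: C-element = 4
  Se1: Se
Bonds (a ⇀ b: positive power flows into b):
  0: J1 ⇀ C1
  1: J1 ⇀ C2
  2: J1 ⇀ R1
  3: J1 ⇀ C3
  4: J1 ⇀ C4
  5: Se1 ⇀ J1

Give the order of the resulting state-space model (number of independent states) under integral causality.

4  (C1, C2, C3, C4 all integral)

b5 →J1  (Se1: effort source, stroke at far end)
b0 →J1  (prefer integral on C1)
b1 →J1  (prefer integral on C2)
b3 →J1  (prefer integral on C3)
b4 →J1  (C4 outputs effort q/C4)
b2 →R1  (J1 needs exactly one f-in)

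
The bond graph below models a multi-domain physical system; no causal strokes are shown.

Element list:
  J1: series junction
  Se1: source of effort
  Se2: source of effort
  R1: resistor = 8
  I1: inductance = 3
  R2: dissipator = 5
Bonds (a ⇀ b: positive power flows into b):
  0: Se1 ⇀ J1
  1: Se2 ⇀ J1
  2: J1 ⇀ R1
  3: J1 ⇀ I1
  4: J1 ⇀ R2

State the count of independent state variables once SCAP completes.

bond 0 →J1  (Se1 (Se) sets effort on bond)
bond 1 →J1  (Se2 fixes effort; stroke away)
bond 3 →I1  (prefer integral on I1)
bond 2 →J1  (1-jn J1 has f-setter on 3)
bond 4 →J1  (1-jn J1 has f-setter on 3)

1  (I1 all integral)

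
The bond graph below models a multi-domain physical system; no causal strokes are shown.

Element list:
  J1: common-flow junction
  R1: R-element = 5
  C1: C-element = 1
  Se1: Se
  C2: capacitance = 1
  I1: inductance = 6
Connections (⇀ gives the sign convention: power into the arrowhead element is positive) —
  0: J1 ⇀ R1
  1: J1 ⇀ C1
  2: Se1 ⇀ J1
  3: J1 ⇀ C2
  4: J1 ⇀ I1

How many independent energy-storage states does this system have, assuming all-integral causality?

3  (C1, C2, I1 all integral)

#2 stroke→J1  (Se1: effort source, stroke at far end)
#1 stroke→J1  (prefer integral on C1)
#3 stroke→J1  (prefer integral on C2)
#4 stroke→I1  (I1: I, integral causality)
#0 stroke→J1  (J1: bond 4 brought flow, rest push out)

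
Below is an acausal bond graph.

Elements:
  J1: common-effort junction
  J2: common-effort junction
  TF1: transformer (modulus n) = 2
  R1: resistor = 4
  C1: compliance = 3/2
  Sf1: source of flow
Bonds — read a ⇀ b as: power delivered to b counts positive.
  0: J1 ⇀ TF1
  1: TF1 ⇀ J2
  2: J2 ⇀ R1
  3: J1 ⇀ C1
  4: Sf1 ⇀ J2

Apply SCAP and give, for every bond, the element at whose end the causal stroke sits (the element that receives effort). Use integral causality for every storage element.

β0 |TF1
β1 |J2
β2 |R1
β3 |J1
β4 |Sf1

#4 |Sf1  (source Sf1 imposes f)
#3 |J1  (prefer integral on C1)
#0 |TF1  (J1: bond 3 brought effort, rest push out)
#1 |J2  (TF1: transformer flips bond 0)
#2 |R1  (common-e at J2 fixed by 1)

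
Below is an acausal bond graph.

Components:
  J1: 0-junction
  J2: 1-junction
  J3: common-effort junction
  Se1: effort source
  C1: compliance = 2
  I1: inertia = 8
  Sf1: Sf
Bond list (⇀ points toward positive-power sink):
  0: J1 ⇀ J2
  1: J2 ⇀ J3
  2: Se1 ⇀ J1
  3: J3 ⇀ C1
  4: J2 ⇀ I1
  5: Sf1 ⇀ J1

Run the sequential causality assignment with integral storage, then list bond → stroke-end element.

bond 2 |J1  (Se1 fixes effort; stroke away)
bond 5 |Sf1  (source Sf1 imposes f)
bond 0 |J2  (J1: bond 2 brought effort, rest push out)
bond 3 |J3  (prefer integral on C1)
bond 1 |J2  (J3 effort already set via bond 3)
bond 4 |I1  (J2: last free bond brings flow in)

#0 stroke→J2
#1 stroke→J2
#2 stroke→J1
#3 stroke→J3
#4 stroke→I1
#5 stroke→Sf1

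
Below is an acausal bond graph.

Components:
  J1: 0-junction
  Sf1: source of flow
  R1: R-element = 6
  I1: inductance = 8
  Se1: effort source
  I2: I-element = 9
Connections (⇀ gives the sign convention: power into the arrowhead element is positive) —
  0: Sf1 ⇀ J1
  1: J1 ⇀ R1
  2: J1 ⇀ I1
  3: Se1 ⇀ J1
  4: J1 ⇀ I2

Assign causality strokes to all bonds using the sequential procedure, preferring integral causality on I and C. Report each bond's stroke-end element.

bond 0 stroke at Sf1
bond 1 stroke at R1
bond 2 stroke at I1
bond 3 stroke at J1
bond 4 stroke at I2

bond 0 |Sf1  (source Sf1 imposes f)
bond 3 |J1  (Se1 fixes effort; stroke away)
bond 1 |R1  (0-jn J1 has e-setter on 3)
bond 2 |I1  (0-jn J1 has e-setter on 3)
bond 4 |I2  (0-jn J1 has e-setter on 3)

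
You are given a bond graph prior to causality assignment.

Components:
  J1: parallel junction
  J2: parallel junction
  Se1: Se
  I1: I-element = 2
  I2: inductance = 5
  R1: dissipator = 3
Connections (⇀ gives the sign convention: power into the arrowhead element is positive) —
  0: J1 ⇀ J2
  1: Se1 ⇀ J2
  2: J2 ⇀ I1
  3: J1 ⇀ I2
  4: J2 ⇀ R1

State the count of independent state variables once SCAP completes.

2  (I1, I2 all integral)

bond 1 stroke→J2  (Se1 (Se) sets effort on bond)
bond 0 stroke→J1  (0-jn J2 has e-setter on 1)
bond 2 stroke→I1  (J2: bond 1 brought effort, rest push out)
bond 4 stroke→R1  (J2 effort already set via bond 1)
bond 3 stroke→I2  (common-e at J1 fixed by 0)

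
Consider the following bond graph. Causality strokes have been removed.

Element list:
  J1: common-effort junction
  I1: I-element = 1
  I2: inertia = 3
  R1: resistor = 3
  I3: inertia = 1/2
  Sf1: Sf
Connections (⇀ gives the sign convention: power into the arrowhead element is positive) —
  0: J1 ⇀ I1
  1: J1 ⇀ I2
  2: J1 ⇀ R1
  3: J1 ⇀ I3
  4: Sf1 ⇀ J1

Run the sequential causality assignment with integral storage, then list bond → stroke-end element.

b4 stroke→Sf1  (Sf1 fixes flow; stroke at Sf1)
b0 stroke→I1  (I1 integral (f out))
b1 stroke→I2  (I2 outputs flow p/I2)
b3 stroke→I3  (prefer integral on I3)
b2 stroke→J1  (closing 0-jn rule on J1)

bond 0 stroke→I1
bond 1 stroke→I2
bond 2 stroke→J1
bond 3 stroke→I3
bond 4 stroke→Sf1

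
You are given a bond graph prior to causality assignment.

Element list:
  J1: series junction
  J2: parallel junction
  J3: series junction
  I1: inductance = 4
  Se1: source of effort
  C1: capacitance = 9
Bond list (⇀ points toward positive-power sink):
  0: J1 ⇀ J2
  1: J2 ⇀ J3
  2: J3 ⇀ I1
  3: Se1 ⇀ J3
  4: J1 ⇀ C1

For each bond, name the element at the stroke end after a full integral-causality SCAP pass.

#0 →J2
#1 →J3
#2 →I1
#3 →J3
#4 →J1

bond 3 stroke→J3  (source Se1 imposes e)
bond 2 stroke→I1  (I1: I, integral causality)
bond 1 stroke→J3  (common-f at J3 fixed by 2)
bond 0 stroke→J2  (closing 0-jn rule on J2)
bond 4 stroke→J1  (J1 flow already set via bond 0)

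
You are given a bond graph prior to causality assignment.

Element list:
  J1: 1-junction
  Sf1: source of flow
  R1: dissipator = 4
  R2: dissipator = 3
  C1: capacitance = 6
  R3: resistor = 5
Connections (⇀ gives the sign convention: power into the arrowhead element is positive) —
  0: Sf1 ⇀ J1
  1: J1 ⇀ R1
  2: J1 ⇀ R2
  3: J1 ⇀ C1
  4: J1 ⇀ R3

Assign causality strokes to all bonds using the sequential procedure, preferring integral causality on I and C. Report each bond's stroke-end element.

b0 →Sf1  (Sf1 (Sf) sets flow on bond)
b1 →J1  (1-jn J1 has f-setter on 0)
b2 →J1  (common-f at J1 fixed by 0)
b3 →J1  (common-f at J1 fixed by 0)
b4 →J1  (common-f at J1 fixed by 0)

bond 0 |Sf1
bond 1 |J1
bond 2 |J1
bond 3 |J1
bond 4 |J1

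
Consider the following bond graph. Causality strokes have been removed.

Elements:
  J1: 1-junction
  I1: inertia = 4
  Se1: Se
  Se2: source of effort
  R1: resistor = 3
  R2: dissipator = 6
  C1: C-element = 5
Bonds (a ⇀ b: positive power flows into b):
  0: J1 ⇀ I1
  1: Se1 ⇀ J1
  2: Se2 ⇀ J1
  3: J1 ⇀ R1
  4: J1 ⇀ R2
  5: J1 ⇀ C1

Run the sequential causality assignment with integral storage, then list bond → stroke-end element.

bond 0 stroke→I1
bond 1 stroke→J1
bond 2 stroke→J1
bond 3 stroke→J1
bond 4 stroke→J1
bond 5 stroke→J1

bond 1 →J1  (Se1 (Se) sets effort on bond)
bond 2 →J1  (Se2 (Se) sets effort on bond)
bond 0 →I1  (I1 outputs flow p/I1)
bond 3 →J1  (J1: bond 0 brought flow, rest push out)
bond 4 →J1  (J1: bond 0 brought flow, rest push out)
bond 5 →J1  (J1 flow already set via bond 0)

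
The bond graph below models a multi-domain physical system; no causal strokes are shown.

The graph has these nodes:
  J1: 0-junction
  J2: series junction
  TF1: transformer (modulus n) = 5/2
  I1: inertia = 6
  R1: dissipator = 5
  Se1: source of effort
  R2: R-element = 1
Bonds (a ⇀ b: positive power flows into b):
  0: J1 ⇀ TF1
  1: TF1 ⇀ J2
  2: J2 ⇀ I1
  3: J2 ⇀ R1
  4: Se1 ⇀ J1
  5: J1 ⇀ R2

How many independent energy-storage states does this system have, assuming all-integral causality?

β4 →J1  (Se1: effort source, stroke at far end)
β0 →TF1  (0-jn J1 has e-setter on 4)
β5 →R2  (J1 effort already set via bond 4)
β1 →J2  (TF TF1: opposite of bond 0)
β2 →I1  (I1 integral (f out))
β3 →J2  (1-jn J2 has f-setter on 2)

1  (I1 all integral)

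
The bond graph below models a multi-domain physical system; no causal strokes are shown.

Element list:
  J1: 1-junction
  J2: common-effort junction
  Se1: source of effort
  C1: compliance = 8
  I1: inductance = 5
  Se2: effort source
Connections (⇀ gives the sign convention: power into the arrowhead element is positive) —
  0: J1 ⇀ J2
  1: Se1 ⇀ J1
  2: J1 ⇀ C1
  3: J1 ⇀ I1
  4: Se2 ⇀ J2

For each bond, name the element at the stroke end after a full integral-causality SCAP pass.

b0 stroke→J1
b1 stroke→J1
b2 stroke→J1
b3 stroke→I1
b4 stroke→J2

β1 stroke→J1  (Se1: effort source, stroke at far end)
β4 stroke→J2  (Se2 (Se) sets effort on bond)
β0 stroke→J1  (J2: bond 4 brought effort, rest push out)
β2 stroke→J1  (C1 integral (e out))
β3 stroke→I1  (closing 1-jn rule on J1)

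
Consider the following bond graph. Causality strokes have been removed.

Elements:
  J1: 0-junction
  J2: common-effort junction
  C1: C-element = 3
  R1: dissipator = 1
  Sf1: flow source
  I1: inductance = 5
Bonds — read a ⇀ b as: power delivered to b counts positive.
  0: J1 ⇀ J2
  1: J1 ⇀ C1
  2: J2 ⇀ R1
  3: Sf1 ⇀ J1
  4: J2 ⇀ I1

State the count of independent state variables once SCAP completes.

#3 |Sf1  (Sf1 (Sf) sets flow on bond)
#1 |J1  (C1 integral (e out))
#0 |J2  (0-jn J1 has e-setter on 1)
#2 |R1  (common-e at J2 fixed by 0)
#4 |I1  (0-jn J2 has e-setter on 0)

2  (C1, I1 all integral)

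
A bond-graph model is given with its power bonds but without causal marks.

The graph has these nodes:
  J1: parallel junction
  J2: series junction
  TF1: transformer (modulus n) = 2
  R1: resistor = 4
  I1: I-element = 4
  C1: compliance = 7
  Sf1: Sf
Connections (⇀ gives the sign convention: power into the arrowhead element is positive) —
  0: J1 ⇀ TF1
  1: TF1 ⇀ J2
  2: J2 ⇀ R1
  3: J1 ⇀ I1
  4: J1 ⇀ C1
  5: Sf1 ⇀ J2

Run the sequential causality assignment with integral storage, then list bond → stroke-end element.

β0 stroke at TF1
β1 stroke at J2
β2 stroke at J2
β3 stroke at I1
β4 stroke at J1
β5 stroke at Sf1

b5 stroke at Sf1  (Sf1 fixes flow; stroke at Sf1)
b1 stroke at J2  (1-jn J2 has f-setter on 5)
b2 stroke at J2  (1-jn J2 has f-setter on 5)
b0 stroke at TF1  (TF1 one-in-one-out from 1)
b3 stroke at I1  (prefer integral on I1)
b4 stroke at J1  (J1 needs exactly one e-in)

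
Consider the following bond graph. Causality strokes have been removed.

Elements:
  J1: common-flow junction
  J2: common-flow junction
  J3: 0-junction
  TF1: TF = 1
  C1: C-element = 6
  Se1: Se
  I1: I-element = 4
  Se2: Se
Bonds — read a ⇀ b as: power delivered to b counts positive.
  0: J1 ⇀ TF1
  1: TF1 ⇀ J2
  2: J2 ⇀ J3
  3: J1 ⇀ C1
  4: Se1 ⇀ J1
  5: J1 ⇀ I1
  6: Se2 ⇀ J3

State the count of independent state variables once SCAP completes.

bond 4 |J1  (Se1: effort source, stroke at far end)
bond 6 |J3  (Se2 (Se) sets effort on bond)
bond 2 |J2  (0-jn J3 has e-setter on 6)
bond 1 |TF1  (J2: last free bond brings flow in)
bond 0 |J1  (TF1: transformer flips bond 1)
bond 3 |J1  (C1 outputs effort q/C1)
bond 5 |I1  (J1: last free bond brings flow in)

2  (C1, I1 all integral)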